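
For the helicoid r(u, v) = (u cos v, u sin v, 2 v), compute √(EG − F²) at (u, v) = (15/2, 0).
√(EG − F²)|_{(15/2, 0)} = sqrt(241)/2

E = 1, F = 0, G = u^2 + 4; EG − F² = u^2 + 4; √(EG − F²) = sqrt(u^2 + 4). At the given point: sqrt(241)/2.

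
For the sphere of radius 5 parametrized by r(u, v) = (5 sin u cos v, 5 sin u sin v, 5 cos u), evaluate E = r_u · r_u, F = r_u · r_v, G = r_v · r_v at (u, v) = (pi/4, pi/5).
E = 25;  F = 0;  G = 25/2

Partials: r_u = (5*cos(u)*cos(v), 5*sin(v)*cos(u), -5*sin(u)), r_v = (-5*sin(u)*sin(v), 5*sin(u)*cos(v), 0). As functions of (u, v):
  E = r_u · r_u = 25,
  F = r_u · r_v = 0,
  G = r_v · r_v = 25*sin(u)^2.
Evaluating at (u, v) = (pi/4, pi/5): E = 25, F = 0, G = 25/2.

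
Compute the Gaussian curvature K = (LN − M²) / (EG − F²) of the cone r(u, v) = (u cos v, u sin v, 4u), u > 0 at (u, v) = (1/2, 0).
K = 0

Coefficients of the first fundamental form: E = 17, F = 0, G = u^2.
Coefficients of the second fundamental form: L = 0, M = 0, N = 4*sqrt(17)*u^2/(17*Abs(u)).
Assemble K = (LN − M²)/(EG − F²) = 0. At (u, v) = (1/2, 0): K = 0.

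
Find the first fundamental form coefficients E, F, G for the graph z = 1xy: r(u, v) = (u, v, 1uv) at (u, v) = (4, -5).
E = 26;  F = -20;  G = 17

Partials: r_u = (1, 0, v), r_v = (0, 1, u). As functions of (u, v):
  E = r_u · r_u = v^2 + 1,
  F = r_u · r_v = u*v,
  G = r_v · r_v = u^2 + 1.
Evaluating at (u, v) = (4, -5): E = 26, F = -20, G = 17.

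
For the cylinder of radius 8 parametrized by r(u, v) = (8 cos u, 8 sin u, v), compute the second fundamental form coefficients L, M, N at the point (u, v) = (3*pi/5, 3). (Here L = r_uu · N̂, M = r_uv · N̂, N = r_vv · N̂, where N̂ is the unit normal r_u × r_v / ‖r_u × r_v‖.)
L = -8;  M = 0;  N = 0

Compute the unit normal N̂(u, v) = (cos(u), sin(u), 0), and the second partials r_uu, r_uv, r_vv. Take dot products:
  L(u, v) = r_uu · N̂ = -8,
  M(u, v) = r_uv · N̂ = 0,
  N(u, v) = r_vv · N̂ = 0.
Evaluating at (u, v) = (3*pi/5, 3):
  L = -8, M = 0, N = 0.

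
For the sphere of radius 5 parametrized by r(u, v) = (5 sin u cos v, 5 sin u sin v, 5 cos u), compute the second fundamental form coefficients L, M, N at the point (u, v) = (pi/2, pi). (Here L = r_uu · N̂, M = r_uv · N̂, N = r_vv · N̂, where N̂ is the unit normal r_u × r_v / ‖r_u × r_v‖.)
L = -5;  M = 0;  N = -5

Compute the unit normal N̂(u, v) = (sin(u)^2*cos(v)/Abs(sin(u)), sin(u)^2*sin(v)/Abs(sin(u)), sin(2*u)/(2*Abs(sin(u)))), and the second partials r_uu, r_uv, r_vv. Take dot products:
  L(u, v) = r_uu · N̂ = -5*sin(u)/Abs(sin(u)),
  M(u, v) = r_uv · N̂ = 0,
  N(u, v) = r_vv · N̂ = -5*sin(u)^3/Abs(sin(u)).
Evaluating at (u, v) = (pi/2, pi):
  L = -5, M = 0, N = -5.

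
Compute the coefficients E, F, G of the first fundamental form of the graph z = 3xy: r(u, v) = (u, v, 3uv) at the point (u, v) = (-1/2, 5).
E = 226;  F = -45/2;  G = 13/4

Partials: r_u = (1, 0, 3*v), r_v = (0, 1, 3*u). As functions of (u, v):
  E = r_u · r_u = 9*v^2 + 1,
  F = r_u · r_v = 9*u*v,
  G = r_v · r_v = 9*u^2 + 1.
Evaluating at (u, v) = (-1/2, 5): E = 226, F = -45/2, G = 13/4.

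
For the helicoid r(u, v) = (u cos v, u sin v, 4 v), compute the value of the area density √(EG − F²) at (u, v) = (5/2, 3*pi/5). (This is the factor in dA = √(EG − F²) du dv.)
√(EG − F²)|_{(5/2, 3*pi/5)} = sqrt(89)/2

E = 1, F = 0, G = u^2 + 16, so EG − F² = u^2 + 16. Taking the positive square root: √(EG − F²) = sqrt(u^2 + 16). At (u, v) = (5/2, 3*pi/5): sqrt(89)/2.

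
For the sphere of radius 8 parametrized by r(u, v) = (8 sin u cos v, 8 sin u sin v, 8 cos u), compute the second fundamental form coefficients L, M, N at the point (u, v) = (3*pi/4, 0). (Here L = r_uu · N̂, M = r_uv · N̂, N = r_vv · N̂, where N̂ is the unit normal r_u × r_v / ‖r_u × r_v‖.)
L = -8;  M = 0;  N = -4

Compute the unit normal N̂(u, v) = (sin(u)^2*cos(v)/Abs(sin(u)), sin(u)^2*sin(v)/Abs(sin(u)), sin(2*u)/(2*Abs(sin(u)))), and the second partials r_uu, r_uv, r_vv. Take dot products:
  L(u, v) = r_uu · N̂ = -8*sin(u)/Abs(sin(u)),
  M(u, v) = r_uv · N̂ = 0,
  N(u, v) = r_vv · N̂ = -8*sin(u)^3/Abs(sin(u)).
Evaluating at (u, v) = (3*pi/4, 0):
  L = -8, M = 0, N = -4.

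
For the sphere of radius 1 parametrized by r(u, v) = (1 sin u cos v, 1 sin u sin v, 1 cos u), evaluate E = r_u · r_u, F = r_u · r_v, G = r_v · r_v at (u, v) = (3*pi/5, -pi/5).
E = 1;  F = 0;  G = sqrt(5)/8 + 5/8

Partials: r_u = (cos(u)*cos(v), sin(v)*cos(u), -sin(u)), r_v = (-sin(u)*sin(v), sin(u)*cos(v), 0). As functions of (u, v):
  E = r_u · r_u = 1,
  F = r_u · r_v = 0,
  G = r_v · r_v = sin(u)^2.
Evaluating at (u, v) = (3*pi/5, -pi/5): E = 1, F = 0, G = sqrt(5)/8 + 5/8.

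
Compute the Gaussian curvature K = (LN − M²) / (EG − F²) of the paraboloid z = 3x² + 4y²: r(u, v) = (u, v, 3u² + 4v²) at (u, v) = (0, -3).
K = 48/332929

Coefficients of the first fundamental form: E = 36*u^2 + 1, F = 48*u*v, G = 64*v^2 + 1.
Coefficients of the second fundamental form: L = 6/sqrt(36*u^2 + 64*v^2 + 1), M = 0, N = 8/sqrt(36*u^2 + 64*v^2 + 1).
Assemble K = (LN − M²)/(EG − F²) = 48/(1296*u^4 + 4608*u^2*v^2 + 72*u^2 + 4096*v^4 + 128*v^2 + 1). At (u, v) = (0, -3): K = 48/332929.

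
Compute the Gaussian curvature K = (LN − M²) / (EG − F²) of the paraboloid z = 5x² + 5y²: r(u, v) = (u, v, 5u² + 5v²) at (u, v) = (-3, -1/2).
K = 25/214369

Coefficients of the first fundamental form: E = 100*u^2 + 1, F = 100*u*v, G = 100*v^2 + 1.
Coefficients of the second fundamental form: L = 10/sqrt(100*u^2 + 100*v^2 + 1), M = 0, N = 10/sqrt(100*u^2 + 100*v^2 + 1).
Assemble K = (LN − M²)/(EG − F²) = 100/(10000*u^4 + 20000*u^2*v^2 + 200*u^2 + 10000*v^4 + 200*v^2 + 1). At (u, v) = (-3, -1/2): K = 25/214369.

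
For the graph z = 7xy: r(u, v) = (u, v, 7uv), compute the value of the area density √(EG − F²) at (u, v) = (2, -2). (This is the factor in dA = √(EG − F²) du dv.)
√(EG − F²)|_{(2, -2)} = sqrt(393)

E = 49*v^2 + 1, F = 49*u*v, G = 49*u^2 + 1, so EG − F² = 49*u^2 + 49*v^2 + 1. Taking the positive square root: √(EG − F²) = sqrt(49*u^2 + 49*v^2 + 1). At (u, v) = (2, -2): sqrt(393).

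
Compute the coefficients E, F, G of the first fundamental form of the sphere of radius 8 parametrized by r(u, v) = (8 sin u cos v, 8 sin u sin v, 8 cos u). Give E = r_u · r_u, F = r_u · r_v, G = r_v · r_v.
E = 64;  F = 0;  G = 64*sin(u)^2

Compute partials: r_u = (8*cos(u)*cos(v), 8*sin(v)*cos(u), -8*sin(u)), r_v = (-8*sin(u)*sin(v), 8*sin(u)*cos(v), 0). Then
  E = r_u · r_u = 64,
  F = r_u · r_v = 0,
  G = r_v · r_v = 64*sin(u)^2.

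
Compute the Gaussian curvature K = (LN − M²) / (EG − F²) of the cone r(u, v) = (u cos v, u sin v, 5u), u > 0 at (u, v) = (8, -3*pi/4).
K = 0

Coefficients of the first fundamental form: E = 26, F = 0, G = u^2.
Coefficients of the second fundamental form: L = 0, M = 0, N = 5*sqrt(26)*u^2/(26*Abs(u)).
Assemble K = (LN − M²)/(EG − F²) = 0. At (u, v) = (8, -3*pi/4): K = 0.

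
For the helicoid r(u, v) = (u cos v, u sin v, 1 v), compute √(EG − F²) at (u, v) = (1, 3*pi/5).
√(EG − F²)|_{(1, 3*pi/5)} = sqrt(2)

E = 1, F = 0, G = u^2 + 1; EG − F² = u^2 + 1; √(EG − F²) = sqrt(u^2 + 1). At the given point: sqrt(2).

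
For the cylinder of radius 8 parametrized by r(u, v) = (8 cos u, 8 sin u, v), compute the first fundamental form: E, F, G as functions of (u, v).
E = 64;  F = 0;  G = 1

Compute partials: r_u = (-8*sin(u), 8*cos(u), 0), r_v = (0, 0, 1). Then
  E = r_u · r_u = 64,
  F = r_u · r_v = 0,
  G = r_v · r_v = 1.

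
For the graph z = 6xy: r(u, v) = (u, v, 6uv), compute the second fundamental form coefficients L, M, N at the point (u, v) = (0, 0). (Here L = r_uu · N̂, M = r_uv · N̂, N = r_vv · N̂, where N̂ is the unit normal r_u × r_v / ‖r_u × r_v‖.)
L = 0;  M = 6;  N = 0

Compute the unit normal N̂(u, v) = (-6*v/sqrt(36*u^2 + 36*v^2 + 1), -6*u/sqrt(36*u^2 + 36*v^2 + 1), 1/sqrt(36*u^2 + 36*v^2 + 1)), and the second partials r_uu, r_uv, r_vv. Take dot products:
  L(u, v) = r_uu · N̂ = 0,
  M(u, v) = r_uv · N̂ = 6/sqrt(36*u^2 + 36*v^2 + 1),
  N(u, v) = r_vv · N̂ = 0.
Evaluating at (u, v) = (0, 0):
  L = 0, M = 6, N = 0.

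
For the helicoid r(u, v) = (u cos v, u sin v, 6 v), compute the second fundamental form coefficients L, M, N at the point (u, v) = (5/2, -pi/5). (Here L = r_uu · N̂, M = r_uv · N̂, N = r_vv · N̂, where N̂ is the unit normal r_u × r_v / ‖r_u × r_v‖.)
L = 0;  M = -12/13;  N = 0

Compute the unit normal N̂(u, v) = (6*sin(v)/sqrt(u^2 + 36), -6*cos(v)/sqrt(u^2 + 36), u/sqrt(u^2 + 36)), and the second partials r_uu, r_uv, r_vv. Take dot products:
  L(u, v) = r_uu · N̂ = 0,
  M(u, v) = r_uv · N̂ = -6/sqrt(u^2 + 36),
  N(u, v) = r_vv · N̂ = 0.
Evaluating at (u, v) = (5/2, -pi/5):
  L = 0, M = -12/13, N = 0.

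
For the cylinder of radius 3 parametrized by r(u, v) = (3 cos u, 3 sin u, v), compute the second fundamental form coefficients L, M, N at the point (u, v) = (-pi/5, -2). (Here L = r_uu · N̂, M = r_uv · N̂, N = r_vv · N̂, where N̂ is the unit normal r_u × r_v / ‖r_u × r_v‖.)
L = -3;  M = 0;  N = 0

Compute the unit normal N̂(u, v) = (cos(u), sin(u), 0), and the second partials r_uu, r_uv, r_vv. Take dot products:
  L(u, v) = r_uu · N̂ = -3,
  M(u, v) = r_uv · N̂ = 0,
  N(u, v) = r_vv · N̂ = 0.
Evaluating at (u, v) = (-pi/5, -2):
  L = -3, M = 0, N = 0.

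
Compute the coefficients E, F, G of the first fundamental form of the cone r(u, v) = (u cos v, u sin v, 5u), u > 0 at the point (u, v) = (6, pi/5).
E = 26;  F = 0;  G = 36

Partials: r_u = (cos(v), sin(v), 5), r_v = (-u*sin(v), u*cos(v), 0). As functions of (u, v):
  E = r_u · r_u = 26,
  F = r_u · r_v = 0,
  G = r_v · r_v = u^2.
Evaluating at (u, v) = (6, pi/5): E = 26, F = 0, G = 36.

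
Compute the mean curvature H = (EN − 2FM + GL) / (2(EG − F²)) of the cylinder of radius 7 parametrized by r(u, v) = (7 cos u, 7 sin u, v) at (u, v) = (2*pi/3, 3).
H = -1/14

With E = 49, F = 0, G = 1, L = -7, M = 0, N = 0, assemble
  H = (EN − 2FM + GL) / (2(EG − F²)) = -1/14.
At (u, v) = (2*pi/3, 3): H = -1/14.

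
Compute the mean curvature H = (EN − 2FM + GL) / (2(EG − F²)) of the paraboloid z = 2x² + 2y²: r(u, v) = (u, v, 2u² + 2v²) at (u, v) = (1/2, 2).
H = 140*sqrt(69)/4761

With E = 16*u^2 + 1, F = 16*u*v, G = 16*v^2 + 1, L = 4/sqrt(16*u^2 + 16*v^2 + 1), M = 0, N = 4/sqrt(16*u^2 + 16*v^2 + 1), assemble
  H = (EN − 2FM + GL) / (2(EG − F²)) = 4*(8*u^2 + 8*v^2 + 1)/(16*u^2 + 16*v^2 + 1)^(3/2).
At (u, v) = (1/2, 2): H = 140*sqrt(69)/4761.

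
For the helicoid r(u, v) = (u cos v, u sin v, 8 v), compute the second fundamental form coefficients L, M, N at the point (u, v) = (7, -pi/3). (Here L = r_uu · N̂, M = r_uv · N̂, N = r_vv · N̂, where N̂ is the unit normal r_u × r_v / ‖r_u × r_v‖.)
L = 0;  M = -8*sqrt(113)/113;  N = 0

Compute the unit normal N̂(u, v) = (8*sin(v)/sqrt(u^2 + 64), -8*cos(v)/sqrt(u^2 + 64), u/sqrt(u^2 + 64)), and the second partials r_uu, r_uv, r_vv. Take dot products:
  L(u, v) = r_uu · N̂ = 0,
  M(u, v) = r_uv · N̂ = -8/sqrt(u^2 + 64),
  N(u, v) = r_vv · N̂ = 0.
Evaluating at (u, v) = (7, -pi/3):
  L = 0, M = -8*sqrt(113)/113, N = 0.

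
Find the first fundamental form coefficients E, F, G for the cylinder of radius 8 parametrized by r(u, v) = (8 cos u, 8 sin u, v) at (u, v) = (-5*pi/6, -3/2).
E = 64;  F = 0;  G = 1

Partials: r_u = (-8*sin(u), 8*cos(u), 0), r_v = (0, 0, 1). As functions of (u, v):
  E = r_u · r_u = 64,
  F = r_u · r_v = 0,
  G = r_v · r_v = 1.
Evaluating at (u, v) = (-5*pi/6, -3/2): E = 64, F = 0, G = 1.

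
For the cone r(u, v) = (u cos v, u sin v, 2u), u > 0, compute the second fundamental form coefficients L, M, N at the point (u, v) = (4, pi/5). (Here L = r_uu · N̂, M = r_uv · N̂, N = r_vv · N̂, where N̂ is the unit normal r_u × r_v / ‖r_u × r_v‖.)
L = 0;  M = 0;  N = 8*sqrt(5)/5

Compute the unit normal N̂(u, v) = (-2*sqrt(5)*u*cos(v)/(5*Abs(u)), -2*sqrt(5)*u*sin(v)/(5*Abs(u)), sqrt(5)*u/(5*Abs(u))), and the second partials r_uu, r_uv, r_vv. Take dot products:
  L(u, v) = r_uu · N̂ = 0,
  M(u, v) = r_uv · N̂ = 0,
  N(u, v) = r_vv · N̂ = 2*sqrt(5)*u^2/(5*Abs(u)).
Evaluating at (u, v) = (4, pi/5):
  L = 0, M = 0, N = 8*sqrt(5)/5.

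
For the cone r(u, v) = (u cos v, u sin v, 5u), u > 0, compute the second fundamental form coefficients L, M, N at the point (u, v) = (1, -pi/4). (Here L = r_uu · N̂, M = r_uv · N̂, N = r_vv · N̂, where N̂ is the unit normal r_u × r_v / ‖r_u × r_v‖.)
L = 0;  M = 0;  N = 5*sqrt(26)/26

Compute the unit normal N̂(u, v) = (-5*sqrt(26)*u*cos(v)/(26*Abs(u)), -5*sqrt(26)*u*sin(v)/(26*Abs(u)), sqrt(26)*u/(26*Abs(u))), and the second partials r_uu, r_uv, r_vv. Take dot products:
  L(u, v) = r_uu · N̂ = 0,
  M(u, v) = r_uv · N̂ = 0,
  N(u, v) = r_vv · N̂ = 5*sqrt(26)*u^2/(26*Abs(u)).
Evaluating at (u, v) = (1, -pi/4):
  L = 0, M = 0, N = 5*sqrt(26)/26.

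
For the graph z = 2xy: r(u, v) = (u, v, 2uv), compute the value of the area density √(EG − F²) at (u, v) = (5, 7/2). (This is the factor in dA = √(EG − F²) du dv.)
√(EG − F²)|_{(5, 7/2)} = 5*sqrt(6)

E = 4*v^2 + 1, F = 4*u*v, G = 4*u^2 + 1, so EG − F² = 4*u^2 + 4*v^2 + 1. Taking the positive square root: √(EG − F²) = sqrt(4*u^2 + 4*v^2 + 1). At (u, v) = (5, 7/2): 5*sqrt(6).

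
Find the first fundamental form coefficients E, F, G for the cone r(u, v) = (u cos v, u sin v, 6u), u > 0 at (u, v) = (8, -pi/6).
E = 37;  F = 0;  G = 64

Partials: r_u = (cos(v), sin(v), 6), r_v = (-u*sin(v), u*cos(v), 0). As functions of (u, v):
  E = r_u · r_u = 37,
  F = r_u · r_v = 0,
  G = r_v · r_v = u^2.
Evaluating at (u, v) = (8, -pi/6): E = 37, F = 0, G = 64.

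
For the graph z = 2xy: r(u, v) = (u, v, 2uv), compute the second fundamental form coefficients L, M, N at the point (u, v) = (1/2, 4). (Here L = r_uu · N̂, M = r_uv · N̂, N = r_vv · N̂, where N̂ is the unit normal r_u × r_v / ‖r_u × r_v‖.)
L = 0;  M = sqrt(66)/33;  N = 0

Compute the unit normal N̂(u, v) = (-2*v/sqrt(4*u^2 + 4*v^2 + 1), -2*u/sqrt(4*u^2 + 4*v^2 + 1), 1/sqrt(4*u^2 + 4*v^2 + 1)), and the second partials r_uu, r_uv, r_vv. Take dot products:
  L(u, v) = r_uu · N̂ = 0,
  M(u, v) = r_uv · N̂ = 2/sqrt(4*u^2 + 4*v^2 + 1),
  N(u, v) = r_vv · N̂ = 0.
Evaluating at (u, v) = (1/2, 4):
  L = 0, M = sqrt(66)/33, N = 0.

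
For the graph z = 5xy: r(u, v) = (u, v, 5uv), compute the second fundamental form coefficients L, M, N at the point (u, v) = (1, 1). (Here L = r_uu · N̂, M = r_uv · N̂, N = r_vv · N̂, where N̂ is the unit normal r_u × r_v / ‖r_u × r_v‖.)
L = 0;  M = 5*sqrt(51)/51;  N = 0

Compute the unit normal N̂(u, v) = (-5*v/sqrt(25*u^2 + 25*v^2 + 1), -5*u/sqrt(25*u^2 + 25*v^2 + 1), 1/sqrt(25*u^2 + 25*v^2 + 1)), and the second partials r_uu, r_uv, r_vv. Take dot products:
  L(u, v) = r_uu · N̂ = 0,
  M(u, v) = r_uv · N̂ = 5/sqrt(25*u^2 + 25*v^2 + 1),
  N(u, v) = r_vv · N̂ = 0.
Evaluating at (u, v) = (1, 1):
  L = 0, M = 5*sqrt(51)/51, N = 0.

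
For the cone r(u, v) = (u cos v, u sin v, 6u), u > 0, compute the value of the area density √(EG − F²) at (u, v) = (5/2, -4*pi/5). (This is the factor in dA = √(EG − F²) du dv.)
√(EG − F²)|_{(5/2, -4*pi/5)} = 5*sqrt(37)/2

E = 37, F = 0, G = u^2, so EG − F² = 37*u^2. Taking the positive square root: √(EG − F²) = sqrt(37)*Abs(u). At (u, v) = (5/2, -4*pi/5): 5*sqrt(37)/2.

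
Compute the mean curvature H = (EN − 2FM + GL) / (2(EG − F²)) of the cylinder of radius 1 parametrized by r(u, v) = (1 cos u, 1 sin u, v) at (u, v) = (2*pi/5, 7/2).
H = -1/2

With E = 1, F = 0, G = 1, L = -1, M = 0, N = 0, assemble
  H = (EN − 2FM + GL) / (2(EG − F²)) = -1/2.
At (u, v) = (2*pi/5, 7/2): H = -1/2.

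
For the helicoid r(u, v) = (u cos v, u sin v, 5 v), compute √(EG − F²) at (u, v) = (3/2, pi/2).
√(EG − F²)|_{(3/2, pi/2)} = sqrt(109)/2

E = 1, F = 0, G = u^2 + 25; EG − F² = u^2 + 25; √(EG − F²) = sqrt(u^2 + 25). At the given point: sqrt(109)/2.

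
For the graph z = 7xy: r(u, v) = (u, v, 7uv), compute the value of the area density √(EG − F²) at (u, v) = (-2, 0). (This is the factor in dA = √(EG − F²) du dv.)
√(EG − F²)|_{(-2, 0)} = sqrt(197)

E = 49*v^2 + 1, F = 49*u*v, G = 49*u^2 + 1, so EG − F² = 49*u^2 + 49*v^2 + 1. Taking the positive square root: √(EG − F²) = sqrt(49*u^2 + 49*v^2 + 1). At (u, v) = (-2, 0): sqrt(197).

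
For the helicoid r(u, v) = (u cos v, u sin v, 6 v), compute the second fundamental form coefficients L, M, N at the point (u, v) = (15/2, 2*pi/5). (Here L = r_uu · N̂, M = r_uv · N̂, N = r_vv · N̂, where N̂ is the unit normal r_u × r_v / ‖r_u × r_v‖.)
L = 0;  M = -4*sqrt(41)/41;  N = 0

Compute the unit normal N̂(u, v) = (6*sin(v)/sqrt(u^2 + 36), -6*cos(v)/sqrt(u^2 + 36), u/sqrt(u^2 + 36)), and the second partials r_uu, r_uv, r_vv. Take dot products:
  L(u, v) = r_uu · N̂ = 0,
  M(u, v) = r_uv · N̂ = -6/sqrt(u^2 + 36),
  N(u, v) = r_vv · N̂ = 0.
Evaluating at (u, v) = (15/2, 2*pi/5):
  L = 0, M = -4*sqrt(41)/41, N = 0.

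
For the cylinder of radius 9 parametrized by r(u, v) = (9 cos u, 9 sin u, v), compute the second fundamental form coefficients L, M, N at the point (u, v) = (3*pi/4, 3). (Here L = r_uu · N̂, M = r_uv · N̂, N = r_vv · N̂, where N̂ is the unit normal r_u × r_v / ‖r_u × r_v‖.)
L = -9;  M = 0;  N = 0

Compute the unit normal N̂(u, v) = (cos(u), sin(u), 0), and the second partials r_uu, r_uv, r_vv. Take dot products:
  L(u, v) = r_uu · N̂ = -9,
  M(u, v) = r_uv · N̂ = 0,
  N(u, v) = r_vv · N̂ = 0.
Evaluating at (u, v) = (3*pi/4, 3):
  L = -9, M = 0, N = 0.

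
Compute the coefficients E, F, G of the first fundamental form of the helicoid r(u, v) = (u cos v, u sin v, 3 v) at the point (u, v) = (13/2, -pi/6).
E = 1;  F = 0;  G = 205/4

Partials: r_u = (cos(v), sin(v), 0), r_v = (-u*sin(v), u*cos(v), 3). As functions of (u, v):
  E = r_u · r_u = 1,
  F = r_u · r_v = 0,
  G = r_v · r_v = u^2 + 9.
Evaluating at (u, v) = (13/2, -pi/6): E = 1, F = 0, G = 205/4.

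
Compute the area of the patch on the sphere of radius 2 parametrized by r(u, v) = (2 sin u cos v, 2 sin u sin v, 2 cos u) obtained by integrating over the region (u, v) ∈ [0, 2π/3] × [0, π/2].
Area = 3*pi

Area = ∫∫ √(EG − F²) du dv with √(EG − F²) = 4*Abs(sin(u)). Integrating over [0, 2π/3] × [0, π/2] gives 3*pi.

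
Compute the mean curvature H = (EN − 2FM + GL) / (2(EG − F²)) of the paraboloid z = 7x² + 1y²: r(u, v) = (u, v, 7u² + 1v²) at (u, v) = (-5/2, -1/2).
H = 1240*sqrt(1227)/1505529

With E = 196*u^2 + 1, F = 28*u*v, G = 4*v^2 + 1, L = 14/sqrt(196*u^2 + 4*v^2 + 1), M = 0, N = 2/sqrt(196*u^2 + 4*v^2 + 1), assemble
  H = (EN − 2FM + GL) / (2(EG − F²)) = 4*(49*u^2 + 7*v^2 + 2)/(196*u^2 + 4*v^2 + 1)^(3/2).
At (u, v) = (-5/2, -1/2): H = 1240*sqrt(1227)/1505529.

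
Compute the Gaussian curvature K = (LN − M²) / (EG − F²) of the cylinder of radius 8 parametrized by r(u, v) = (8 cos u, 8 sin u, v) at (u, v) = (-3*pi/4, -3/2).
K = 0

Coefficients of the first fundamental form: E = 64, F = 0, G = 1.
Coefficients of the second fundamental form: L = -8, M = 0, N = 0.
Assemble K = (LN − M²)/(EG − F²) = 0. At (u, v) = (-3*pi/4, -3/2): K = 0.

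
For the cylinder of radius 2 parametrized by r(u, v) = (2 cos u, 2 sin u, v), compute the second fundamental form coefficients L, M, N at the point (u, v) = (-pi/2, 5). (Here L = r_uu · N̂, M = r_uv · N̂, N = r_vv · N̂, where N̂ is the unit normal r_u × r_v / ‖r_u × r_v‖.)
L = -2;  M = 0;  N = 0

Compute the unit normal N̂(u, v) = (cos(u), sin(u), 0), and the second partials r_uu, r_uv, r_vv. Take dot products:
  L(u, v) = r_uu · N̂ = -2,
  M(u, v) = r_uv · N̂ = 0,
  N(u, v) = r_vv · N̂ = 0.
Evaluating at (u, v) = (-pi/2, 5):
  L = -2, M = 0, N = 0.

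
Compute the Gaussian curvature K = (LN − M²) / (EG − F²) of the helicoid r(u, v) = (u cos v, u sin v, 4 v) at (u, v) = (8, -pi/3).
K = -1/400

Coefficients of the first fundamental form: E = 1, F = 0, G = u^2 + 16.
Coefficients of the second fundamental form: L = 0, M = -4/sqrt(u^2 + 16), N = 0.
Assemble K = (LN − M²)/(EG − F²) = -16/(u^2 + 16)^2. At (u, v) = (8, -pi/3): K = -1/400.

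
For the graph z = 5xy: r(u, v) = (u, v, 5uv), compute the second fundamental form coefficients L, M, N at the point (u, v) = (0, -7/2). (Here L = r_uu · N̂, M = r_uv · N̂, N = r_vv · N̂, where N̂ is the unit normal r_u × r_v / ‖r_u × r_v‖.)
L = 0;  M = 10*sqrt(1229)/1229;  N = 0

Compute the unit normal N̂(u, v) = (-5*v/sqrt(25*u^2 + 25*v^2 + 1), -5*u/sqrt(25*u^2 + 25*v^2 + 1), 1/sqrt(25*u^2 + 25*v^2 + 1)), and the second partials r_uu, r_uv, r_vv. Take dot products:
  L(u, v) = r_uu · N̂ = 0,
  M(u, v) = r_uv · N̂ = 5/sqrt(25*u^2 + 25*v^2 + 1),
  N(u, v) = r_vv · N̂ = 0.
Evaluating at (u, v) = (0, -7/2):
  L = 0, M = 10*sqrt(1229)/1229, N = 0.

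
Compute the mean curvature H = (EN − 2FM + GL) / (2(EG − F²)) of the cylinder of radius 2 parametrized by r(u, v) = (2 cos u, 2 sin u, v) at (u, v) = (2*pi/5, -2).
H = -1/4

With E = 4, F = 0, G = 1, L = -2, M = 0, N = 0, assemble
  H = (EN − 2FM + GL) / (2(EG − F²)) = -1/4.
At (u, v) = (2*pi/5, -2): H = -1/4.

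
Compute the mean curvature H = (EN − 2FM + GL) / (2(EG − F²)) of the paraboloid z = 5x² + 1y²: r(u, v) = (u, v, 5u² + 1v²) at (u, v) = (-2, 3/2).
H = 11*sqrt(410)/4100

With E = 100*u^2 + 1, F = 20*u*v, G = 4*v^2 + 1, L = 10/sqrt(100*u^2 + 4*v^2 + 1), M = 0, N = 2/sqrt(100*u^2 + 4*v^2 + 1), assemble
  H = (EN − 2FM + GL) / (2(EG − F²)) = 2*(50*u^2 + 10*v^2 + 3)/(100*u^2 + 4*v^2 + 1)^(3/2).
At (u, v) = (-2, 3/2): H = 11*sqrt(410)/4100.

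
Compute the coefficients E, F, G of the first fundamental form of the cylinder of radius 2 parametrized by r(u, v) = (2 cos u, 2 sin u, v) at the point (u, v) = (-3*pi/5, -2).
E = 4;  F = 0;  G = 1

Partials: r_u = (-2*sin(u), 2*cos(u), 0), r_v = (0, 0, 1). As functions of (u, v):
  E = r_u · r_u = 4,
  F = r_u · r_v = 0,
  G = r_v · r_v = 1.
Evaluating at (u, v) = (-3*pi/5, -2): E = 4, F = 0, G = 1.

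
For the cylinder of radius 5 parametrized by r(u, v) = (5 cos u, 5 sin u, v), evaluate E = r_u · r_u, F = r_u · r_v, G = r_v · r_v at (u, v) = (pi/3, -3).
E = 25;  F = 0;  G = 1

Partials: r_u = (-5*sin(u), 5*cos(u), 0), r_v = (0, 0, 1). As functions of (u, v):
  E = r_u · r_u = 25,
  F = r_u · r_v = 0,
  G = r_v · r_v = 1.
Evaluating at (u, v) = (pi/3, -3): E = 25, F = 0, G = 1.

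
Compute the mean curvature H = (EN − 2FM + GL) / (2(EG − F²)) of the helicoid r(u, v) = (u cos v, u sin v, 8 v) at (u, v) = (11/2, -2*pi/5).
H = 0

With E = 1, F = 0, G = u^2 + 64, L = 0, M = -8/sqrt(u^2 + 64), N = 0, assemble
  H = (EN − 2FM + GL) / (2(EG − F²)) = 0.
At (u, v) = (11/2, -2*pi/5): H = 0.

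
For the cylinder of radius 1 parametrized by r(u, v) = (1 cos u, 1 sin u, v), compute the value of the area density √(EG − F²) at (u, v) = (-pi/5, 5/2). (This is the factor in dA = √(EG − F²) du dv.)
√(EG − F²)|_{(-pi/5, 5/2)} = 1

E = 1, F = 0, G = 1, so EG − F² = 1. Taking the positive square root: √(EG − F²) = 1. At (u, v) = (-pi/5, 5/2): 1.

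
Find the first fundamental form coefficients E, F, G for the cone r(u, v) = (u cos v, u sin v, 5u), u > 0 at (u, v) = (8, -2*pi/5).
E = 26;  F = 0;  G = 64

Partials: r_u = (cos(v), sin(v), 5), r_v = (-u*sin(v), u*cos(v), 0). As functions of (u, v):
  E = r_u · r_u = 26,
  F = r_u · r_v = 0,
  G = r_v · r_v = u^2.
Evaluating at (u, v) = (8, -2*pi/5): E = 26, F = 0, G = 64.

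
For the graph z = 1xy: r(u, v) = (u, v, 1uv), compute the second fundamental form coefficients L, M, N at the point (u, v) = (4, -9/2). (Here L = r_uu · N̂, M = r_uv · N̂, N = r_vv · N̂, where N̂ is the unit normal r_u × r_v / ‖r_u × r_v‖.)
L = 0;  M = 2*sqrt(149)/149;  N = 0

Compute the unit normal N̂(u, v) = (-v/sqrt(u^2 + v^2 + 1), -u/sqrt(u^2 + v^2 + 1), 1/sqrt(u^2 + v^2 + 1)), and the second partials r_uu, r_uv, r_vv. Take dot products:
  L(u, v) = r_uu · N̂ = 0,
  M(u, v) = r_uv · N̂ = 1/sqrt(u^2 + v^2 + 1),
  N(u, v) = r_vv · N̂ = 0.
Evaluating at (u, v) = (4, -9/2):
  L = 0, M = 2*sqrt(149)/149, N = 0.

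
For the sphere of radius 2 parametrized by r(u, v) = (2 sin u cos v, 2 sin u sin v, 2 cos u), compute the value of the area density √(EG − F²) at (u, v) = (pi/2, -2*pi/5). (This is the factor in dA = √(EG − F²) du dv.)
√(EG − F²)|_{(pi/2, -2*pi/5)} = 4

E = 4, F = 0, G = 4*sin(u)^2, so EG − F² = 16*sin(u)^2. Taking the positive square root: √(EG − F²) = 4*Abs(sin(u)). At (u, v) = (pi/2, -2*pi/5): 4.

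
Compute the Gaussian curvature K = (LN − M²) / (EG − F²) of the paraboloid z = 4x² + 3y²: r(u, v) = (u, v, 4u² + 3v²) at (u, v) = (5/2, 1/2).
K = 12/42025

Coefficients of the first fundamental form: E = 64*u^2 + 1, F = 48*u*v, G = 36*v^2 + 1.
Coefficients of the second fundamental form: L = 8/sqrt(64*u^2 + 36*v^2 + 1), M = 0, N = 6/sqrt(64*u^2 + 36*v^2 + 1).
Assemble K = (LN − M²)/(EG − F²) = 48/(4096*u^4 + 4608*u^2*v^2 + 128*u^2 + 1296*v^4 + 72*v^2 + 1). At (u, v) = (5/2, 1/2): K = 12/42025.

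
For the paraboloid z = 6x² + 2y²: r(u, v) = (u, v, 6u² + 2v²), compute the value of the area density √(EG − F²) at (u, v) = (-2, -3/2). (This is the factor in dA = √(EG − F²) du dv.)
√(EG − F²)|_{(-2, -3/2)} = sqrt(613)

E = 144*u^2 + 1, F = 48*u*v, G = 16*v^2 + 1, so EG − F² = 144*u^2 + 16*v^2 + 1. Taking the positive square root: √(EG − F²) = sqrt(144*u^2 + 16*v^2 + 1). At (u, v) = (-2, -3/2): sqrt(613).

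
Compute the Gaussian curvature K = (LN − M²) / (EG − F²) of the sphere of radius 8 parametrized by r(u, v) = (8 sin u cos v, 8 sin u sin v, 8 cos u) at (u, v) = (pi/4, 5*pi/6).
K = 1/64

Coefficients of the first fundamental form: E = 64, F = 0, G = 64*sin(u)^2.
Coefficients of the second fundamental form: L = -8*sin(u)/Abs(sin(u)), M = 0, N = -8*sin(u)^3/Abs(sin(u)).
Assemble K = (LN − M²)/(EG − F²) = 1/64. At (u, v) = (pi/4, 5*pi/6): K = 1/64.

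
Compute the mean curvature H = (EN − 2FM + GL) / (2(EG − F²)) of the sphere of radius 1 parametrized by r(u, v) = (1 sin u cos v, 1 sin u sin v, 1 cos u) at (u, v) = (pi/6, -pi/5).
H = -1

With E = 1, F = 0, G = sin(u)^2, L = -sin(u)/Abs(sin(u)), M = 0, N = -sin(u)^3/Abs(sin(u)), assemble
  H = (EN − 2FM + GL) / (2(EG − F²)) = -sin(u)/Abs(sin(u)).
At (u, v) = (pi/6, -pi/5): H = -1.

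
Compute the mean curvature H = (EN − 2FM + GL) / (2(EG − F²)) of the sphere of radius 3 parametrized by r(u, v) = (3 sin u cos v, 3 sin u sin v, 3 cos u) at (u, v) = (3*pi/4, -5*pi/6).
H = -1/3

With E = 9, F = 0, G = 9*sin(u)^2, L = -3*sin(u)/Abs(sin(u)), M = 0, N = -3*sin(u)^3/Abs(sin(u)), assemble
  H = (EN − 2FM + GL) / (2(EG − F²)) = -sin(u)/(3*Abs(sin(u))).
At (u, v) = (3*pi/4, -5*pi/6): H = -1/3.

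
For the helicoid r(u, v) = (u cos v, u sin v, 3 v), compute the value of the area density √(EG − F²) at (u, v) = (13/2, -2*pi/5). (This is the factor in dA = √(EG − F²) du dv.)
√(EG − F²)|_{(13/2, -2*pi/5)} = sqrt(205)/2

E = 1, F = 0, G = u^2 + 9, so EG − F² = u^2 + 9. Taking the positive square root: √(EG − F²) = sqrt(u^2 + 9). At (u, v) = (13/2, -2*pi/5): sqrt(205)/2.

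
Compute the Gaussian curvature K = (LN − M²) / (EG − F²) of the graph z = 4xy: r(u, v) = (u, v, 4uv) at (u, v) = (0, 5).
K = -16/160801

Coefficients of the first fundamental form: E = 16*v^2 + 1, F = 16*u*v, G = 16*u^2 + 1.
Coefficients of the second fundamental form: L = 0, M = 4/sqrt(16*u^2 + 16*v^2 + 1), N = 0.
Assemble K = (LN − M²)/(EG − F²) = -16/(256*u^4 + 512*u^2*v^2 + 32*u^2 + 256*v^4 + 32*v^2 + 1). At (u, v) = (0, 5): K = -16/160801.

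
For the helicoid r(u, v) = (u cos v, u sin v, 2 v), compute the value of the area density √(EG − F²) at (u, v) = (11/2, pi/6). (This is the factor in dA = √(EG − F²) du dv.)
√(EG − F²)|_{(11/2, pi/6)} = sqrt(137)/2

E = 1, F = 0, G = u^2 + 4, so EG − F² = u^2 + 4. Taking the positive square root: √(EG − F²) = sqrt(u^2 + 4). At (u, v) = (11/2, pi/6): sqrt(137)/2.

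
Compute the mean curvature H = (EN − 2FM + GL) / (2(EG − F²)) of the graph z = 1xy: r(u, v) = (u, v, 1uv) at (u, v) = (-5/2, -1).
H = -20*sqrt(33)/1089

With E = v^2 + 1, F = u*v, G = u^2 + 1, L = 0, M = 1/sqrt(u^2 + v^2 + 1), N = 0, assemble
  H = (EN − 2FM + GL) / (2(EG − F²)) = -u*v/(u^2 + v^2 + 1)^(3/2).
At (u, v) = (-5/2, -1): H = -20*sqrt(33)/1089.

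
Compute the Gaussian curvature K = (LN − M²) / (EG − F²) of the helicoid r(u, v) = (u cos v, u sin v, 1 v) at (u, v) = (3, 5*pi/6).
K = -1/100

Coefficients of the first fundamental form: E = 1, F = 0, G = u^2 + 1.
Coefficients of the second fundamental form: L = 0, M = -1/sqrt(u^2 + 1), N = 0.
Assemble K = (LN − M²)/(EG − F²) = -1/(u^2 + 1)^2. At (u, v) = (3, 5*pi/6): K = -1/100.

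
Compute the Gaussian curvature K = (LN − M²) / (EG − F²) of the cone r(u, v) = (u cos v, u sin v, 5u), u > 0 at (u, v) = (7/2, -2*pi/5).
K = 0

Coefficients of the first fundamental form: E = 26, F = 0, G = u^2.
Coefficients of the second fundamental form: L = 0, M = 0, N = 5*sqrt(26)*u^2/(26*Abs(u)).
Assemble K = (LN − M²)/(EG − F²) = 0. At (u, v) = (7/2, -2*pi/5): K = 0.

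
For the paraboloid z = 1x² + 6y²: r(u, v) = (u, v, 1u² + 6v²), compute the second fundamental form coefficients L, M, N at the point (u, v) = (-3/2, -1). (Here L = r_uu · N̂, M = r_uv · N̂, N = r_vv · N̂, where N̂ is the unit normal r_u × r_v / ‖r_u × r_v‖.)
L = sqrt(154)/77;  M = 0;  N = 6*sqrt(154)/77

Compute the unit normal N̂(u, v) = (-2*u/sqrt(4*u^2 + 144*v^2 + 1), -12*v/sqrt(4*u^2 + 144*v^2 + 1), 1/sqrt(4*u^2 + 144*v^2 + 1)), and the second partials r_uu, r_uv, r_vv. Take dot products:
  L(u, v) = r_uu · N̂ = 2/sqrt(4*u^2 + 144*v^2 + 1),
  M(u, v) = r_uv · N̂ = 0,
  N(u, v) = r_vv · N̂ = 12/sqrt(4*u^2 + 144*v^2 + 1).
Evaluating at (u, v) = (-3/2, -1):
  L = sqrt(154)/77, M = 0, N = 6*sqrt(154)/77.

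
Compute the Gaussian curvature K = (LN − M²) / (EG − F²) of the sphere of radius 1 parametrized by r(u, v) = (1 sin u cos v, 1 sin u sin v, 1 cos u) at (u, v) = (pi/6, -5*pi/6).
K = 1

Coefficients of the first fundamental form: E = 1, F = 0, G = sin(u)^2.
Coefficients of the second fundamental form: L = -sin(u)/Abs(sin(u)), M = 0, N = -sin(u)^3/Abs(sin(u)).
Assemble K = (LN − M²)/(EG − F²) = 1. At (u, v) = (pi/6, -5*pi/6): K = 1.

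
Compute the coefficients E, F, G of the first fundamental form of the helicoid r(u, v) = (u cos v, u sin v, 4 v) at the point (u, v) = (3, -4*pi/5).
E = 1;  F = 0;  G = 25

Partials: r_u = (cos(v), sin(v), 0), r_v = (-u*sin(v), u*cos(v), 4). As functions of (u, v):
  E = r_u · r_u = 1,
  F = r_u · r_v = 0,
  G = r_v · r_v = u^2 + 16.
Evaluating at (u, v) = (3, -4*pi/5): E = 1, F = 0, G = 25.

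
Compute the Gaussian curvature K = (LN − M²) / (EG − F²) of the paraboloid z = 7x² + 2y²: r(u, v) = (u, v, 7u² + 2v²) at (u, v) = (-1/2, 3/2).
K = 14/1849

Coefficients of the first fundamental form: E = 196*u^2 + 1, F = 56*u*v, G = 16*v^2 + 1.
Coefficients of the second fundamental form: L = 14/sqrt(196*u^2 + 16*v^2 + 1), M = 0, N = 4/sqrt(196*u^2 + 16*v^2 + 1).
Assemble K = (LN − M²)/(EG − F²) = 56/(38416*u^4 + 6272*u^2*v^2 + 392*u^2 + 256*v^4 + 32*v^2 + 1). At (u, v) = (-1/2, 3/2): K = 14/1849.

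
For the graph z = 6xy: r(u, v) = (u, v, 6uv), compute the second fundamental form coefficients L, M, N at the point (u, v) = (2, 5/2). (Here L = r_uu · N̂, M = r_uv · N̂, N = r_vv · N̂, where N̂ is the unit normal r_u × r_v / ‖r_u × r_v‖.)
L = 0;  M = 3*sqrt(370)/185;  N = 0

Compute the unit normal N̂(u, v) = (-6*v/sqrt(36*u^2 + 36*v^2 + 1), -6*u/sqrt(36*u^2 + 36*v^2 + 1), 1/sqrt(36*u^2 + 36*v^2 + 1)), and the second partials r_uu, r_uv, r_vv. Take dot products:
  L(u, v) = r_uu · N̂ = 0,
  M(u, v) = r_uv · N̂ = 6/sqrt(36*u^2 + 36*v^2 + 1),
  N(u, v) = r_vv · N̂ = 0.
Evaluating at (u, v) = (2, 5/2):
  L = 0, M = 3*sqrt(370)/185, N = 0.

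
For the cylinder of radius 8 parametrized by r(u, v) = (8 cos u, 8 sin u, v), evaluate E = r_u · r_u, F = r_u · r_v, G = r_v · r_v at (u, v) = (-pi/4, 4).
E = 64;  F = 0;  G = 1

Partials: r_u = (-8*sin(u), 8*cos(u), 0), r_v = (0, 0, 1). As functions of (u, v):
  E = r_u · r_u = 64,
  F = r_u · r_v = 0,
  G = r_v · r_v = 1.
Evaluating at (u, v) = (-pi/4, 4): E = 64, F = 0, G = 1.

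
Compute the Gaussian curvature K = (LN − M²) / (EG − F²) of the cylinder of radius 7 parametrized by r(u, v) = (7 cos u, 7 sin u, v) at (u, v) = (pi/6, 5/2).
K = 0

Coefficients of the first fundamental form: E = 49, F = 0, G = 1.
Coefficients of the second fundamental form: L = -7, M = 0, N = 0.
Assemble K = (LN − M²)/(EG − F²) = 0. At (u, v) = (pi/6, 5/2): K = 0.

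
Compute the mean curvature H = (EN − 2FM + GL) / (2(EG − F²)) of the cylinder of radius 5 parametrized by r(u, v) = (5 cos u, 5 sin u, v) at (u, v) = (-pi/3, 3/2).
H = -1/10

With E = 25, F = 0, G = 1, L = -5, M = 0, N = 0, assemble
  H = (EN − 2FM + GL) / (2(EG − F²)) = -1/10.
At (u, v) = (-pi/3, 3/2): H = -1/10.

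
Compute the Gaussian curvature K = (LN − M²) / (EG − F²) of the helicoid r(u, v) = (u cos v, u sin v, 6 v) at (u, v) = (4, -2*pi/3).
K = -9/676

Coefficients of the first fundamental form: E = 1, F = 0, G = u^2 + 36.
Coefficients of the second fundamental form: L = 0, M = -6/sqrt(u^2 + 36), N = 0.
Assemble K = (LN − M²)/(EG − F²) = -36/(u^2 + 36)^2. At (u, v) = (4, -2*pi/3): K = -9/676.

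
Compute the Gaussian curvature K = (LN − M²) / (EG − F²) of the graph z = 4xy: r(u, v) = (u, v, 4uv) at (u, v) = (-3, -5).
K = -16/297025

Coefficients of the first fundamental form: E = 16*v^2 + 1, F = 16*u*v, G = 16*u^2 + 1.
Coefficients of the second fundamental form: L = 0, M = 4/sqrt(16*u^2 + 16*v^2 + 1), N = 0.
Assemble K = (LN − M²)/(EG − F²) = -16/(256*u^4 + 512*u^2*v^2 + 32*u^2 + 256*v^4 + 32*v^2 + 1). At (u, v) = (-3, -5): K = -16/297025.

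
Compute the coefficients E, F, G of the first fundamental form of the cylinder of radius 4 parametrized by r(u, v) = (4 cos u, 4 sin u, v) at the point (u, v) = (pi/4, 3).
E = 16;  F = 0;  G = 1

Partials: r_u = (-4*sin(u), 4*cos(u), 0), r_v = (0, 0, 1). As functions of (u, v):
  E = r_u · r_u = 16,
  F = r_u · r_v = 0,
  G = r_v · r_v = 1.
Evaluating at (u, v) = (pi/4, 3): E = 16, F = 0, G = 1.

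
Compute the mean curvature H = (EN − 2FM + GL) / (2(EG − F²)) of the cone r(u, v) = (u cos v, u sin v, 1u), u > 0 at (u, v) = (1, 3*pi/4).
H = sqrt(2)/4

With E = 2, F = 0, G = u^2, L = 0, M = 0, N = sqrt(2)*u^2/(2*Abs(u)), assemble
  H = (EN − 2FM + GL) / (2(EG − F²)) = sqrt(2)/(4*Abs(u)).
At (u, v) = (1, 3*pi/4): H = sqrt(2)/4.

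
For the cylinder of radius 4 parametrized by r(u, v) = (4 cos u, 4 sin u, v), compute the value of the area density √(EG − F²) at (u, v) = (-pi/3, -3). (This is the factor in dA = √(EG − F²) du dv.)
√(EG − F²)|_{(-pi/3, -3)} = 4

E = 16, F = 0, G = 1, so EG − F² = 16. Taking the positive square root: √(EG − F²) = 4. At (u, v) = (-pi/3, -3): 4.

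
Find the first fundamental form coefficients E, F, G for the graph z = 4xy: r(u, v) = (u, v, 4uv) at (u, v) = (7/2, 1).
E = 17;  F = 56;  G = 197

Partials: r_u = (1, 0, 4*v), r_v = (0, 1, 4*u). As functions of (u, v):
  E = r_u · r_u = 16*v^2 + 1,
  F = r_u · r_v = 16*u*v,
  G = r_v · r_v = 16*u^2 + 1.
Evaluating at (u, v) = (7/2, 1): E = 17, F = 56, G = 197.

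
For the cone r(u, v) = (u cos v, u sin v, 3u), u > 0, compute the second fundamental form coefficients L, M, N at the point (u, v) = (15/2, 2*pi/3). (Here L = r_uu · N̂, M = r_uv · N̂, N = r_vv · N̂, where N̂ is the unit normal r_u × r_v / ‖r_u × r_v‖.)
L = 0;  M = 0;  N = 9*sqrt(10)/4

Compute the unit normal N̂(u, v) = (-3*sqrt(10)*u*cos(v)/(10*Abs(u)), -3*sqrt(10)*u*sin(v)/(10*Abs(u)), sqrt(10)*u/(10*Abs(u))), and the second partials r_uu, r_uv, r_vv. Take dot products:
  L(u, v) = r_uu · N̂ = 0,
  M(u, v) = r_uv · N̂ = 0,
  N(u, v) = r_vv · N̂ = 3*sqrt(10)*u^2/(10*Abs(u)).
Evaluating at (u, v) = (15/2, 2*pi/3):
  L = 0, M = 0, N = 9*sqrt(10)/4.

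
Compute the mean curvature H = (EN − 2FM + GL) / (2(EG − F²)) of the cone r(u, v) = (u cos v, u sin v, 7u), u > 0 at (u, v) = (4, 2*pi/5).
H = 7*sqrt(2)/80

With E = 50, F = 0, G = u^2, L = 0, M = 0, N = 7*sqrt(2)*u^2/(10*Abs(u)), assemble
  H = (EN − 2FM + GL) / (2(EG − F²)) = 7*sqrt(2)/(20*Abs(u)).
At (u, v) = (4, 2*pi/5): H = 7*sqrt(2)/80.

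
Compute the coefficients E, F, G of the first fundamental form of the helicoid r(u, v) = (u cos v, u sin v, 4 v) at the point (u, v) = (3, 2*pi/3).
E = 1;  F = 0;  G = 25

Partials: r_u = (cos(v), sin(v), 0), r_v = (-u*sin(v), u*cos(v), 4). As functions of (u, v):
  E = r_u · r_u = 1,
  F = r_u · r_v = 0,
  G = r_v · r_v = u^2 + 16.
Evaluating at (u, v) = (3, 2*pi/3): E = 1, F = 0, G = 25.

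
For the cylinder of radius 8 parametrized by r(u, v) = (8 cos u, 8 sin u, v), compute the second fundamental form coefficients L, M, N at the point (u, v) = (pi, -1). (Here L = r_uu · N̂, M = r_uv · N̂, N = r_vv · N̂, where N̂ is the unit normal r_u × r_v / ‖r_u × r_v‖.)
L = -8;  M = 0;  N = 0

Compute the unit normal N̂(u, v) = (cos(u), sin(u), 0), and the second partials r_uu, r_uv, r_vv. Take dot products:
  L(u, v) = r_uu · N̂ = -8,
  M(u, v) = r_uv · N̂ = 0,
  N(u, v) = r_vv · N̂ = 0.
Evaluating at (u, v) = (pi, -1):
  L = -8, M = 0, N = 0.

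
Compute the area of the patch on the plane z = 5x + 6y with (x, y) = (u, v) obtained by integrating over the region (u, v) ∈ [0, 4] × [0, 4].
Area = 16*sqrt(62)

Area = ∫∫ √(EG − F²) du dv with √(EG − F²) = sqrt(62). Integrating over [0, 4] × [0, 4] gives 16*sqrt(62).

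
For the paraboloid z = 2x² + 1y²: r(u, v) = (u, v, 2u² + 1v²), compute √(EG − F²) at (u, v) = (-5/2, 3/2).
√(EG − F²)|_{(-5/2, 3/2)} = sqrt(110)

E = 16*u^2 + 1, F = 8*u*v, G = 4*v^2 + 1; EG − F² = 16*u^2 + 4*v^2 + 1; √(EG − F²) = sqrt(16*u^2 + 4*v^2 + 1). At the given point: sqrt(110).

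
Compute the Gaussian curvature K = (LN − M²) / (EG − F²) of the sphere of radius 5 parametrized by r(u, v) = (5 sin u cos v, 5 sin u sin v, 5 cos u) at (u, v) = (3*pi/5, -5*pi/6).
K = 1/25

Coefficients of the first fundamental form: E = 25, F = 0, G = 25*sin(u)^2.
Coefficients of the second fundamental form: L = -5*sin(u)/Abs(sin(u)), M = 0, N = -5*sin(u)^3/Abs(sin(u)).
Assemble K = (LN − M²)/(EG − F²) = 1/25. At (u, v) = (3*pi/5, -5*pi/6): K = 1/25.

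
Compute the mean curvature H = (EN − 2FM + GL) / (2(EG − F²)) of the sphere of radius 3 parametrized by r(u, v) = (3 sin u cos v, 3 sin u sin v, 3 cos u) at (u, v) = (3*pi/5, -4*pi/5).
H = -1/3

With E = 9, F = 0, G = 9*sin(u)^2, L = -3*sin(u)/Abs(sin(u)), M = 0, N = -3*sin(u)^3/Abs(sin(u)), assemble
  H = (EN − 2FM + GL) / (2(EG − F²)) = -sin(u)/(3*Abs(sin(u))).
At (u, v) = (3*pi/5, -4*pi/5): H = -1/3.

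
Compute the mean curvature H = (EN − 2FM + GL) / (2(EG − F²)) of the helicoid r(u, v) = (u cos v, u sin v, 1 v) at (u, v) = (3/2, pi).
H = 0

With E = 1, F = 0, G = u^2 + 1, L = 0, M = -1/sqrt(u^2 + 1), N = 0, assemble
  H = (EN − 2FM + GL) / (2(EG − F²)) = 0.
At (u, v) = (3/2, pi): H = 0.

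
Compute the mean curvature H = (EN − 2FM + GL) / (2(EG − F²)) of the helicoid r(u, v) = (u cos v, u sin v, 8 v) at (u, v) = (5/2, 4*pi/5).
H = 0

With E = 1, F = 0, G = u^2 + 64, L = 0, M = -8/sqrt(u^2 + 64), N = 0, assemble
  H = (EN − 2FM + GL) / (2(EG − F²)) = 0.
At (u, v) = (5/2, 4*pi/5): H = 0.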